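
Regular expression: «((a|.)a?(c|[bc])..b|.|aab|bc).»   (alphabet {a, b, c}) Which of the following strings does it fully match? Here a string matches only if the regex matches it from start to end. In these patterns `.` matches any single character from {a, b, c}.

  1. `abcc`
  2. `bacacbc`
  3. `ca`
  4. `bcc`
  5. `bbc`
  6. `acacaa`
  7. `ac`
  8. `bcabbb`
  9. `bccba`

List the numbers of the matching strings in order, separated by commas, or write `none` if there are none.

1 → no match
2 → match
3 → match
4 → match
5 → no match
6 → no match
7 → match
8 → match
9 → no match

2, 3, 4, 7, 8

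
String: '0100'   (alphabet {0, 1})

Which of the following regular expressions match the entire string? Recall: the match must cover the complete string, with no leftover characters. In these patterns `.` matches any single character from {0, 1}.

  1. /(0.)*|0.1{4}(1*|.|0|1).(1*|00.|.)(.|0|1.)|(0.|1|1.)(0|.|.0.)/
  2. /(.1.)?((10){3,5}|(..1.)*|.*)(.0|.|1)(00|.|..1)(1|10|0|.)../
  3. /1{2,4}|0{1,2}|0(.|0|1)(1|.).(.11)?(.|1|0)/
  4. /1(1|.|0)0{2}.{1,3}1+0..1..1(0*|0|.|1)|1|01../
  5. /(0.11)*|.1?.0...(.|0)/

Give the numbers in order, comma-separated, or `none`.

1, 4

1 → match
2 → no match
3 → no match
4 → match
5 → no match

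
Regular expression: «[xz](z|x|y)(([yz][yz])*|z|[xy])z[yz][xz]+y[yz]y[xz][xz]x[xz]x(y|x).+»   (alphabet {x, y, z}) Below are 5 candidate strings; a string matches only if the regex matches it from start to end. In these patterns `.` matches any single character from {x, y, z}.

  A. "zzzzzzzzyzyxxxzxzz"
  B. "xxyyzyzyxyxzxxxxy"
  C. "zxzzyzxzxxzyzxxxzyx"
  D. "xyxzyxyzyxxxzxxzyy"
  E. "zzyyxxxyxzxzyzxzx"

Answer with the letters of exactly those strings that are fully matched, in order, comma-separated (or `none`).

D

A → no match
B → no match
C → no match
D → match
E → no match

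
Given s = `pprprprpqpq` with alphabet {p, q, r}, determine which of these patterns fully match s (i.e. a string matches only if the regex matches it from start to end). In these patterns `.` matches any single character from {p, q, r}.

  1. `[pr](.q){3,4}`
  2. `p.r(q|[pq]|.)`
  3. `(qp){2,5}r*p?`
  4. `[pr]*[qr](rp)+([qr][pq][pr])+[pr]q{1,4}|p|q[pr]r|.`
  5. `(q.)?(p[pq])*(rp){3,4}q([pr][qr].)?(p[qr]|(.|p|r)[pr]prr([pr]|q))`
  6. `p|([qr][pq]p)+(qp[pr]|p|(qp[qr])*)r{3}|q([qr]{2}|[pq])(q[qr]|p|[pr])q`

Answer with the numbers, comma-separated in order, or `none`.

1 → no match
2 → no match
3 → no match — must start with `qp`
4 → no match
5 → match
6 → no match

5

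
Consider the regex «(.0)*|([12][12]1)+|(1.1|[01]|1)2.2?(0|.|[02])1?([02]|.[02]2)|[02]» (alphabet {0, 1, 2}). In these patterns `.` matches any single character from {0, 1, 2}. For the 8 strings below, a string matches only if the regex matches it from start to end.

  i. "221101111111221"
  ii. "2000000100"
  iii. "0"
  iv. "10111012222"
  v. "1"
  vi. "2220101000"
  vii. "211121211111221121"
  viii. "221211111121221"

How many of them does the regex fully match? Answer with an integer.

3

i → no match
ii → no match
iii → match
iv → no match
v → no match
vi → no match
vii → match
viii → match
Total matched: 3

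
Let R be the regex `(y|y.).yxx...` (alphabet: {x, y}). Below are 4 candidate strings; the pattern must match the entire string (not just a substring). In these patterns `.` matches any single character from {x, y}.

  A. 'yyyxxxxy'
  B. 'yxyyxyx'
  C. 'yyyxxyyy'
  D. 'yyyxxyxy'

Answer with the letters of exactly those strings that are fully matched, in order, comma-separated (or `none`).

A, C, D

A. 'yyyxxxxy' → match
B. 'yxyyxyx' → no match
C. 'yyyxxyyy' → match
D. 'yyyxxyxy' → match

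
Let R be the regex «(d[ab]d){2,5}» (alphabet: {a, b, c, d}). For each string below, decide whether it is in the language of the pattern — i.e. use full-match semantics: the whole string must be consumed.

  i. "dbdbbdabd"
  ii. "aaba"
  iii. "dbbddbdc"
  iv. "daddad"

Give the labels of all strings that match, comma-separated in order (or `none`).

iv

i → no match
ii → no match — must start with "d"
iii → no match — must end with "d"
iv → match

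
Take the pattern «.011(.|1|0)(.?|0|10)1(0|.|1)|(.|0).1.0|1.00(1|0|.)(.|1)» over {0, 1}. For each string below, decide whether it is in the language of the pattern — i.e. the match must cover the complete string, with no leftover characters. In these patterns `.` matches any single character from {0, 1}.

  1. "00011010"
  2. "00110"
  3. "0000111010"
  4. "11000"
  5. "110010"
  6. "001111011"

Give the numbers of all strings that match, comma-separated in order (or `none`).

2, 5, 6

1 → no match
2 → match
3 → no match
4 → no match
5 → match
6 → match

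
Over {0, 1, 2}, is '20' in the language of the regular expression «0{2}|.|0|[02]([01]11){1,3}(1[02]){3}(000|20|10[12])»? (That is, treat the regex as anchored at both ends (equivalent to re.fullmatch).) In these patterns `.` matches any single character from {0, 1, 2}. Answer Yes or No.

No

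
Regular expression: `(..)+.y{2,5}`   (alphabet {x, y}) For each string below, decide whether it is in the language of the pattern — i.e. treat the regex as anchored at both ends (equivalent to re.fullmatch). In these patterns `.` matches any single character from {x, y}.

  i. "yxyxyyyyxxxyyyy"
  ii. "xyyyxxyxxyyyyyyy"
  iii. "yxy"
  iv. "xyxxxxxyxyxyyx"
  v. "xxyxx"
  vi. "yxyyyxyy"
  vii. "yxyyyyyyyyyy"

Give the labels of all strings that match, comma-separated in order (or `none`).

i, ii, vii

i → match
ii → match
iii → no match
iv → no match — must end with "y"
v → no match — must end with "y"
vi → no match
vii → match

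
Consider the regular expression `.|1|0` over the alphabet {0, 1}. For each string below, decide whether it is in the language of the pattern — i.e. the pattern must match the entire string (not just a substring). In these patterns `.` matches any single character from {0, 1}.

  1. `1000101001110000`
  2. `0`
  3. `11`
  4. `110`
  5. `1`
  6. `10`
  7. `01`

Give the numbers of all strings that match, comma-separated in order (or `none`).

1 → no match
2 → match
3 → no match
4 → no match
5 → match
6 → no match
7 → no match

2, 5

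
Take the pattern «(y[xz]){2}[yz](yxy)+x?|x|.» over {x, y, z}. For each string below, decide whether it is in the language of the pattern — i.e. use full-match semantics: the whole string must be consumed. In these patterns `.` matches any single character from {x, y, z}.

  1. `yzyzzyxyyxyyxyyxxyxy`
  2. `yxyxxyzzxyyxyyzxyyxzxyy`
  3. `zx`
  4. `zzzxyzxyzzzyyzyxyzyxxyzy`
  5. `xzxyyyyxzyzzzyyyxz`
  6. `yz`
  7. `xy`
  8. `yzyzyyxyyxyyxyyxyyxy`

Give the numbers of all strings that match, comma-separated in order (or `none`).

8

1 → no match
2 → no match
3 → no match
4 → no match
5 → no match
6 → no match
7 → no match
8 → match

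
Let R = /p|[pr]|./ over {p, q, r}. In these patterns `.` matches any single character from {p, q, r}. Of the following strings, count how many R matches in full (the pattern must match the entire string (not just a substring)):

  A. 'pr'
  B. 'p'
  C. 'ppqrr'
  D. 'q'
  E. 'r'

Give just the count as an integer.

A → no match
B → match
C → no match
D → match
E → match
Total matched: 3

3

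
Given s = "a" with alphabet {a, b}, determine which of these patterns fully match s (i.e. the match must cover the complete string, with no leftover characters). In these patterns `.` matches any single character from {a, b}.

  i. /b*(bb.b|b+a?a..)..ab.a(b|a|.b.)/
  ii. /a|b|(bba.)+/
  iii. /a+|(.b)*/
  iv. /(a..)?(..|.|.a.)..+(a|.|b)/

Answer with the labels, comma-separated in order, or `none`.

ii, iii

i → no match
ii → match
iii → match
iv → no match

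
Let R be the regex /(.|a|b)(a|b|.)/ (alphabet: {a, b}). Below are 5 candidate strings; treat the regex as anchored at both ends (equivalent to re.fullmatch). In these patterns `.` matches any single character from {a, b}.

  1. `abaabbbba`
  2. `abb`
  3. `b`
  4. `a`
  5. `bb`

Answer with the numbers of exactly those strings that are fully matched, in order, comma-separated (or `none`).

5

1 → no match
2 → no match
3 → no match
4 → no match
5 → match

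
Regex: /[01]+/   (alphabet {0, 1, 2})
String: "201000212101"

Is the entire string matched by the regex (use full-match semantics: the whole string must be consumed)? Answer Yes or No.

No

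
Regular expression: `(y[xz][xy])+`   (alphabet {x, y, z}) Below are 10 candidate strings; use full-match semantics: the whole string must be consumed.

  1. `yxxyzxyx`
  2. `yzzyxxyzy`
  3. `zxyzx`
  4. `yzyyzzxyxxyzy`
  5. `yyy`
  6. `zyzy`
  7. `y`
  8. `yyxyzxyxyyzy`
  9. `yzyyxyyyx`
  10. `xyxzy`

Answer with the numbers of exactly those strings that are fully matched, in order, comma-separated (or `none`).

1 → no match
2 → no match
3 → no match — must start with `y`
4 → no match
5 → no match
6 → no match — must start with `y`
7 → no match
8 → no match
9 → no match
10 → no match — must start with `y`

none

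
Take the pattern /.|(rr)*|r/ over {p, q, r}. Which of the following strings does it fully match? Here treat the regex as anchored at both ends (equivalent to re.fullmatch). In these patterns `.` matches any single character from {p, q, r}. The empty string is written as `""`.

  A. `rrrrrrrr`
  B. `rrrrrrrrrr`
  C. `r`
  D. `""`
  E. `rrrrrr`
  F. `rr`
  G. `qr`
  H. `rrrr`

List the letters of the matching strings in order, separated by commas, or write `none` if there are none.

A → match
B → match
C → match
D → match
E → match
F → match
G → no match
H → match

A, B, C, D, E, F, H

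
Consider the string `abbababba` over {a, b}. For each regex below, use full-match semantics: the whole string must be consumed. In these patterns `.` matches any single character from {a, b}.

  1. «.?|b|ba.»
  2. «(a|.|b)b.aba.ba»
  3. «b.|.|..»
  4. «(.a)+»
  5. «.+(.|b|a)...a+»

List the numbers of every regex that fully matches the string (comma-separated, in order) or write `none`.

2, 5

1 → no match
2 → match
3 → no match
4 → no match
5 → match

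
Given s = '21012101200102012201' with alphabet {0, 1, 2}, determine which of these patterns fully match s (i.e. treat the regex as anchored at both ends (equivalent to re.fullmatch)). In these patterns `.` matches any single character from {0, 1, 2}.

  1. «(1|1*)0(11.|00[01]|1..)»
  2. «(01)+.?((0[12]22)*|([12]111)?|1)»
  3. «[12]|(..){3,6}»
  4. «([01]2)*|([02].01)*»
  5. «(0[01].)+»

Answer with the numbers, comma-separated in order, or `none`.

1 → no match
2 → no match — must start with '01'
3 → no match
4 → match
5 → no match — must start with '0'

4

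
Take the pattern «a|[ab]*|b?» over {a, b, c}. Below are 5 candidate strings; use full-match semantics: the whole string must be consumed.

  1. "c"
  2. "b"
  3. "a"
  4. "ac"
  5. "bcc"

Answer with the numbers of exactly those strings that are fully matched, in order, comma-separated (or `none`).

1 → no match
2 → match
3 → match
4 → no match
5 → no match

2, 3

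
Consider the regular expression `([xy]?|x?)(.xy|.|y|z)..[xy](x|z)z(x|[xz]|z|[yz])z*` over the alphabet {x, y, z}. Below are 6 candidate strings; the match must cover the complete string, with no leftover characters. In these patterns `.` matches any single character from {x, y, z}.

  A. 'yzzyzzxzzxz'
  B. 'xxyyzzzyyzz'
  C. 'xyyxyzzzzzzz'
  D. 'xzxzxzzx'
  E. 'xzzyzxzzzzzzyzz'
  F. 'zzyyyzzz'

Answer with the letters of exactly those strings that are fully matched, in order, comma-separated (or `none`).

C, D

A. 'yzzyzzxzzxz' → no match
B. 'xxyyzzzyyzz' → no match
C. 'xyyxyzzzzzzz' → match
D. 'xzxzxzzx' → match
E → no match
F. 'zzyyyzzz' → no match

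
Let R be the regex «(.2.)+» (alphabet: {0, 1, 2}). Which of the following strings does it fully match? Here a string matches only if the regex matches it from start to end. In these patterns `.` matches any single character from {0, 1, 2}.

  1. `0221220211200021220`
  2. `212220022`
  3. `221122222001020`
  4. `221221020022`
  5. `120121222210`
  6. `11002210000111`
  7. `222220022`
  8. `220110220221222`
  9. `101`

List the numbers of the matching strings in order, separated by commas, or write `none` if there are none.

4, 7

1 → no match
2 → no match
3 → no match
4 → match
5 → no match
6 → no match
7 → match
8 → no match
9 → no match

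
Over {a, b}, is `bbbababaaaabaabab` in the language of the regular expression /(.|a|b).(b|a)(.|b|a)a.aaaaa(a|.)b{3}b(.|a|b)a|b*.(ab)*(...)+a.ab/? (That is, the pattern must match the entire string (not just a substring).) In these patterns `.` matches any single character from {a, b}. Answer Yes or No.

Yes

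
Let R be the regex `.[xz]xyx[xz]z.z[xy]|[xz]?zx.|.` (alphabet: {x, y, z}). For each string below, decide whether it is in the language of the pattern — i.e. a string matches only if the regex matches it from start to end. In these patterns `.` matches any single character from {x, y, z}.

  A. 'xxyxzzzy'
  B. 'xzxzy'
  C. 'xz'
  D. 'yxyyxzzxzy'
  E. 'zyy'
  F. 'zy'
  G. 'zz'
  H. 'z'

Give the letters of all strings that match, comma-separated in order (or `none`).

H

A. 'xxyxzzzy' → no match
B. 'xzxzy' → no match
C. 'xz' → no match
D. 'yxyyxzzxzy' → no match
E. 'zyy' → no match
F. 'zy' → no match
G. 'zz' → no match
H. 'z' → match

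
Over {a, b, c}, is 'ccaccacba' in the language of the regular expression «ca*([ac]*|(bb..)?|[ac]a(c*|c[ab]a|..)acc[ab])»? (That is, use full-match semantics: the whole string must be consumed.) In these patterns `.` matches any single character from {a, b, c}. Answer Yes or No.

No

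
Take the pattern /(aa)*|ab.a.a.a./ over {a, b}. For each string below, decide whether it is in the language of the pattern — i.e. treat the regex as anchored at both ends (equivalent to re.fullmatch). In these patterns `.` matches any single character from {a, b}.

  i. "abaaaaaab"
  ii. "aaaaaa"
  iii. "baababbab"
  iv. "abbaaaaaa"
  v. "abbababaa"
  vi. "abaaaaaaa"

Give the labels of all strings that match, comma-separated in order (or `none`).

i, ii, iv, v, vi

i → match
ii → match
iii → no match
iv → match
v → match
vi → match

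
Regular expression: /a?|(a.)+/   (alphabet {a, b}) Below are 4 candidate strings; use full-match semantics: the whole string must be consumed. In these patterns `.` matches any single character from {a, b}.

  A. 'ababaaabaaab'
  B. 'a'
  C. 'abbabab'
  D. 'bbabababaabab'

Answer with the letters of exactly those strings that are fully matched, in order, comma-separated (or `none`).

A → match
B → match
C → no match
D → no match

A, B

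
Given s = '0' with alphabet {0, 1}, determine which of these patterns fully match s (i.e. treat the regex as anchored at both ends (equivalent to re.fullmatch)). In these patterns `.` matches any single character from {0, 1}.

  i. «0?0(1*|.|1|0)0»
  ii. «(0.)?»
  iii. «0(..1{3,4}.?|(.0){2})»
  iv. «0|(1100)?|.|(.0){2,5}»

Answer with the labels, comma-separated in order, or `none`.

iv

i → no match
ii → no match
iii → no match
iv → match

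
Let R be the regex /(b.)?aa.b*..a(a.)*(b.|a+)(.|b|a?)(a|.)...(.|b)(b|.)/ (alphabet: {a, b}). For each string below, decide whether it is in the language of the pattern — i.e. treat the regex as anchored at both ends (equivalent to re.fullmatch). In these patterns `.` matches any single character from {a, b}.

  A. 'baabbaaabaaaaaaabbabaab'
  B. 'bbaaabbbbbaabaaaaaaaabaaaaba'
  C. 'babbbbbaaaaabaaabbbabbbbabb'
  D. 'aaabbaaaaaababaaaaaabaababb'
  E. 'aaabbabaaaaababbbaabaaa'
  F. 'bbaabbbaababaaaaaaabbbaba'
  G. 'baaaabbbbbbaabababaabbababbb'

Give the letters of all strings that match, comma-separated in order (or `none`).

B, D, F, G

A → no match
B → match
C → no match
D → match
E → no match
F → match
G → match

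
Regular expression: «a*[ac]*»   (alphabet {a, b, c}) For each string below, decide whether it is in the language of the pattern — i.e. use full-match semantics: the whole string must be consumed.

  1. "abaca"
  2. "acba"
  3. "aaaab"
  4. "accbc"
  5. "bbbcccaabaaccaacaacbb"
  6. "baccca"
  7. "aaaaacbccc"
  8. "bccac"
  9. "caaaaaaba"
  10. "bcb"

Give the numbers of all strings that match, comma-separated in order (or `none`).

1 → no match
2 → no match
3 → no match
4 → no match
5 → no match
6 → no match
7 → no match
8 → no match
9 → no match
10 → no match

none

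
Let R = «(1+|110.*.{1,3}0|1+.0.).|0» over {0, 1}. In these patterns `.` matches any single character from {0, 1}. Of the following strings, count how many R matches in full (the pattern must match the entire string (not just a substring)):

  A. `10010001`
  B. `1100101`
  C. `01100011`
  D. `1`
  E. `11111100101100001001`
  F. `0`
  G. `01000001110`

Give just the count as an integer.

A → no match
B → match
C → no match
D → no match
E → no match
F → match
G → no match
Total matched: 2

2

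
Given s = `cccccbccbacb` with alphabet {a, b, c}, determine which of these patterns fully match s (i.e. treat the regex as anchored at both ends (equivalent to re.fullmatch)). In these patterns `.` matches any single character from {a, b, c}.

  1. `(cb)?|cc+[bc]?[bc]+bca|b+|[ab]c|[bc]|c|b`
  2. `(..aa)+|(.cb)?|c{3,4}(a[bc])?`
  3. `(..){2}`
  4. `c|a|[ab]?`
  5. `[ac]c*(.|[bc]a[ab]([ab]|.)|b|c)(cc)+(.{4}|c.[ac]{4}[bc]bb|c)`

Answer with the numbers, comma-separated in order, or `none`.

1 → no match
2 → no match
3 → no match
4 → no match
5 → match

5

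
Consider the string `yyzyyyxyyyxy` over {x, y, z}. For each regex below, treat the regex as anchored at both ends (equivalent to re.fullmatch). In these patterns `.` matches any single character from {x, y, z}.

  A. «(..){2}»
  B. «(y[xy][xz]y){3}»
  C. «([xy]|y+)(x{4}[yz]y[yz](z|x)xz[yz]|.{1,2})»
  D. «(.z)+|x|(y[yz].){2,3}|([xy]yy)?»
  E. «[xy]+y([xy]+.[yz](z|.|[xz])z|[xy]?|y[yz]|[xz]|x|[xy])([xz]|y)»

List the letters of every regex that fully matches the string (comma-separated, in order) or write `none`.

A → no match
B → match
C → no match
D → no match
E → no match

B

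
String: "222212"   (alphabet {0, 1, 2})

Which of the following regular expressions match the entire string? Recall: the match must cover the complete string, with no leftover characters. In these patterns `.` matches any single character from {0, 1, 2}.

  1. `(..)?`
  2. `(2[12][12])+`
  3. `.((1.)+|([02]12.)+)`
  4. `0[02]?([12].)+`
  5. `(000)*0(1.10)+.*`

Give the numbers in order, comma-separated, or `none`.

2

1 → no match
2 → match
3 → no match
4 → no match — must start with "0"
5 → no match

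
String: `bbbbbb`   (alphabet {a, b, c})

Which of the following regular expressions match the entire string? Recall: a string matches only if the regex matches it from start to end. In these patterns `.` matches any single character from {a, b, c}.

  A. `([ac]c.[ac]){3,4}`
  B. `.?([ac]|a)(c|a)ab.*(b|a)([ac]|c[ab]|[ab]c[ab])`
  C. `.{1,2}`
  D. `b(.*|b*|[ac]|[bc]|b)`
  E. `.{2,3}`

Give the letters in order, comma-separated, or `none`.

A → no match
B → no match
C → no match
D → match
E → no match

D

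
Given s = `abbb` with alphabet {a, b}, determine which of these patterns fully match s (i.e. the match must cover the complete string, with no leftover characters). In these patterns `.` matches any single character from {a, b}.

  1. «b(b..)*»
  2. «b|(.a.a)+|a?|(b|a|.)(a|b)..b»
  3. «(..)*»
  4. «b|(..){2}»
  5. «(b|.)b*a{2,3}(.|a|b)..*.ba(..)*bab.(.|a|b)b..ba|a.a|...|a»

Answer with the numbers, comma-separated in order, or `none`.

3, 4

1 → no match — must start with `b`
2 → no match
3 → match
4 → match
5 → no match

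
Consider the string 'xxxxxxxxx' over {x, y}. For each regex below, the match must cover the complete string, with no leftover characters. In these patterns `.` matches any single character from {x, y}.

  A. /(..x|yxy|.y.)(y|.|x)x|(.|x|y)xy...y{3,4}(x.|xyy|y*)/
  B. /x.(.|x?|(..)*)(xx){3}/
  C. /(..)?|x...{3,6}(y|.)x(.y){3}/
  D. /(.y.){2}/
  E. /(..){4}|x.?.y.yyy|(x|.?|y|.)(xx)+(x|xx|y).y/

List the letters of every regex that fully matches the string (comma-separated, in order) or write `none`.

B

A → no match
B → match
C → no match
D → no match
E → no match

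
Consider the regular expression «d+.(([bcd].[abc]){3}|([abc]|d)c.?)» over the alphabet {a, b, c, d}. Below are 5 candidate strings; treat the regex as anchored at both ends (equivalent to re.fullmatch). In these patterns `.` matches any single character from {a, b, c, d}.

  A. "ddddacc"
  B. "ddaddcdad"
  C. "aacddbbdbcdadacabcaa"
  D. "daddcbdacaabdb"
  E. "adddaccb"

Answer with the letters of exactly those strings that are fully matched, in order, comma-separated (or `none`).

A. "ddddacc" → match
B. "ddaddcdad" → no match
C → no match — must start with "d"
D → no match
E. "adddaccb" → no match — must start with "d"

A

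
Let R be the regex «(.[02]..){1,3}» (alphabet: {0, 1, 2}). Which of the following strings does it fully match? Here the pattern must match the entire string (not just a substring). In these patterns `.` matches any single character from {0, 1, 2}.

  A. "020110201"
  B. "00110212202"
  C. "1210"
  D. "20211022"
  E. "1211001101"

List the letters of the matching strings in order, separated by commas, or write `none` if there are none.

C, D

A → no match
B → no match
C → match
D → match
E → no match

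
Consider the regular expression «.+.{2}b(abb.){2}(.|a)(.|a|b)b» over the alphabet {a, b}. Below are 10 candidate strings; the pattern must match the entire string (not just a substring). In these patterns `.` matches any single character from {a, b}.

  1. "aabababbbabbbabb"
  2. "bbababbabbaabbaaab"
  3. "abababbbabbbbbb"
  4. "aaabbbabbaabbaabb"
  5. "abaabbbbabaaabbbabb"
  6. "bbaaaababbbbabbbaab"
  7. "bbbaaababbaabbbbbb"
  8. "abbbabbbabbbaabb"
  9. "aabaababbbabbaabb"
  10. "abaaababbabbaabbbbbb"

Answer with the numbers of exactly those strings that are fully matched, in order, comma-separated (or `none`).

1, 2, 3, 4, 7, 9, 10

1 → match
2 → match
3 → match
4 → match
5 → no match
6 → no match
7 → match
8 → no match
9 → match
10 → match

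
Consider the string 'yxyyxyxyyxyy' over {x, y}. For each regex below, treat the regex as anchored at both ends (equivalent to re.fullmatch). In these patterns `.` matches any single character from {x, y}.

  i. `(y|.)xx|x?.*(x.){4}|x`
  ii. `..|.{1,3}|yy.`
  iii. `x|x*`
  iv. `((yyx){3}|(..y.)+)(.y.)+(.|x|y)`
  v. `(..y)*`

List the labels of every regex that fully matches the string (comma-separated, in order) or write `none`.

i → no match
ii → no match
iii → no match
iv → no match
v → match

v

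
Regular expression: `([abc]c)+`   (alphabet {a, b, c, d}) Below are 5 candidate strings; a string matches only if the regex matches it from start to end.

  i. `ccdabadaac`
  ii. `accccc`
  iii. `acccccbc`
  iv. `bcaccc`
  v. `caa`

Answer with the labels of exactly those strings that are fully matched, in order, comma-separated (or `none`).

ii, iii, iv

i. `ccdabadaac` → no match
ii. `accccc` → match
iii. `acccccbc` → match
iv. `bcaccc` → match
v. `caa` → no match — must end with `c`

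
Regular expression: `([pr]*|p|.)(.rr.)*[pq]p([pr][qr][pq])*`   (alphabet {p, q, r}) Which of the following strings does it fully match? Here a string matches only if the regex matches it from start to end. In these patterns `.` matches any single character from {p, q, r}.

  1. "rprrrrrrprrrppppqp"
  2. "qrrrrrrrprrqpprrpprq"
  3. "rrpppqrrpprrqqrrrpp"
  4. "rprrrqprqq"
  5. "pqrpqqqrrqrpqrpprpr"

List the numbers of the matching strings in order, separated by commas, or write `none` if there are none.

1 → match
2 → match
3 → match
4 → match
5 → no match

1, 2, 3, 4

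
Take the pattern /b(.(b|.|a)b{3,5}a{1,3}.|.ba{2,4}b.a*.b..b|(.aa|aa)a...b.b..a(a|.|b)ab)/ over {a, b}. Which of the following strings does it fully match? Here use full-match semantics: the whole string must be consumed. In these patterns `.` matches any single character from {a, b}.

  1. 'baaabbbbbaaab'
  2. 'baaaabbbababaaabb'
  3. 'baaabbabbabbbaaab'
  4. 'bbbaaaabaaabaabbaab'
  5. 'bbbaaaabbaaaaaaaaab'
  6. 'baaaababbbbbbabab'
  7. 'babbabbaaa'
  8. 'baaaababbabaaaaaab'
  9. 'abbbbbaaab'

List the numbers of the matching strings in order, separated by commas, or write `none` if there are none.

6

1 → no match
2 → no match
3 → no match
4 → no match
5 → no match
6 → match
7 → no match
8 → no match
9 → no match — must start with 'b'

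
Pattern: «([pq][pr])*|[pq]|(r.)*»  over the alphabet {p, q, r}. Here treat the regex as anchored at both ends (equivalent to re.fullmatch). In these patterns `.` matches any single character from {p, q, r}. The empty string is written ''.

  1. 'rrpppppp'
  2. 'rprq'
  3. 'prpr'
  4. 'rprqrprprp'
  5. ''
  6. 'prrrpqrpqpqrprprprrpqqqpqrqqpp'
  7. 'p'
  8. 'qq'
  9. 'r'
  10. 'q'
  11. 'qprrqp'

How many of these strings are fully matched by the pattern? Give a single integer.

6

1 → no match
2 → match
3 → match
4 → match
5 → match
6 → no match
7 → match
8 → no match
9 → no match
10 → match
11 → no match
Total matched: 6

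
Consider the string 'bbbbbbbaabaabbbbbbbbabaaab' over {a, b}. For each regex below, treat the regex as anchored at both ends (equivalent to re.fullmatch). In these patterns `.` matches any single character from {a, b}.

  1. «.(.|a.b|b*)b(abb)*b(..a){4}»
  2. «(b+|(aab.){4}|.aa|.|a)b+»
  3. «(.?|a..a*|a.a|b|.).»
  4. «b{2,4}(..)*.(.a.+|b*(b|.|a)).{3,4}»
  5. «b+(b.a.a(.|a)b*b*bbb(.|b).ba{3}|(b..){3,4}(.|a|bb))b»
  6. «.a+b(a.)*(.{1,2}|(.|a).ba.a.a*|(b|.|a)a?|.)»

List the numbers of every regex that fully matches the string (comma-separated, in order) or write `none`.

4, 5

1 → no match — must end with 'a'
2 → no match
3 → no match
4 → match
5 → match
6 → no match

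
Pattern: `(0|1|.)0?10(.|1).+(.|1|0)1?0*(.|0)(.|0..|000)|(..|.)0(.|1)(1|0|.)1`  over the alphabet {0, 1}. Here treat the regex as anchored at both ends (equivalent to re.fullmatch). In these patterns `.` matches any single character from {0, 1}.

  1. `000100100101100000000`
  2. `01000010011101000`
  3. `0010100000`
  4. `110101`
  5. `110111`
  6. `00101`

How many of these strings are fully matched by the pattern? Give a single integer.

5

1 → no match
2 → match
3 → match
4 → match
5 → match
6 → match
Total matched: 5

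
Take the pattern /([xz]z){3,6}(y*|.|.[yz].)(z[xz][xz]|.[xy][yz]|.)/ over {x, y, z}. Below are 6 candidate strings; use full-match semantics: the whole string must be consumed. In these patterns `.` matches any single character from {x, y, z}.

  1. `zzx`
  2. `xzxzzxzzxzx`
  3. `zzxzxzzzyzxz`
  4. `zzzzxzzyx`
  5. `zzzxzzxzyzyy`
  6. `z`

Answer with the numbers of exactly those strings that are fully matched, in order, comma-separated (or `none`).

3

1. `zzx` → no match
2. `xzxzzxzzxzx` → no match
3. `zzxzxzzzyzxz` → match
4. `zzzzxzzyx` → no match
5. `zzzxzzxzyzyy` → no match
6. `z` → no match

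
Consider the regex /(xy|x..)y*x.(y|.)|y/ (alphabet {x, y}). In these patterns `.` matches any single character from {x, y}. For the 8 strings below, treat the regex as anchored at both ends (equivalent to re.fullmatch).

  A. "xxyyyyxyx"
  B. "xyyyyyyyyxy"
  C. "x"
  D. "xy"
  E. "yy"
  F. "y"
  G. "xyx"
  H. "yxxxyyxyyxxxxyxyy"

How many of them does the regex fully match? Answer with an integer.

2

A → match
B → no match
C → no match
D → no match
E → no match
F → match
G → no match
H → no match
Total matched: 2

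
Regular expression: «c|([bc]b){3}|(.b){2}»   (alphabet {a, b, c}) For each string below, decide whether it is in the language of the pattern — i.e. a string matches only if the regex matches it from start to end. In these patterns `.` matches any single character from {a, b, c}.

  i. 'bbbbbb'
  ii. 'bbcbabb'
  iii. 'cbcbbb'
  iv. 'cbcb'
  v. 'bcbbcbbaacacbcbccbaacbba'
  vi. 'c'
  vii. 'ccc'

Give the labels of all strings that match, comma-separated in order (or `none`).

i, iii, iv, vi

i → match
ii → no match
iii → match
iv → match
v → no match
vi → match
vii → no match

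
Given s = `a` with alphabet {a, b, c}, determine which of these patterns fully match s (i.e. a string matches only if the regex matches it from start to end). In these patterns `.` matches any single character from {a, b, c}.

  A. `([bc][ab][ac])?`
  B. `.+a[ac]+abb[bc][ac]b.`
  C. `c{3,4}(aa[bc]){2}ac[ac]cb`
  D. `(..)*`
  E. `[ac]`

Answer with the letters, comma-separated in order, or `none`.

A → no match
B → no match
C → no match — must start with `c`
D → no match
E → match

E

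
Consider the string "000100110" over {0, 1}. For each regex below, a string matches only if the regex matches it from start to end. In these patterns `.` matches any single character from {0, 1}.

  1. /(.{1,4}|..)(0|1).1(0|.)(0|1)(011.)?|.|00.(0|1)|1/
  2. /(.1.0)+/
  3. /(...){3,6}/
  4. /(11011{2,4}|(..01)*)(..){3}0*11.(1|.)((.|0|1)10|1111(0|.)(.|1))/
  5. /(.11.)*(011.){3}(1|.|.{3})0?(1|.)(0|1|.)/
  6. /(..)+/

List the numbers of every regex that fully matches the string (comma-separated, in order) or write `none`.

1 → match
2 → no match
3 → match
4 → no match
5 → no match
6 → no match

1, 3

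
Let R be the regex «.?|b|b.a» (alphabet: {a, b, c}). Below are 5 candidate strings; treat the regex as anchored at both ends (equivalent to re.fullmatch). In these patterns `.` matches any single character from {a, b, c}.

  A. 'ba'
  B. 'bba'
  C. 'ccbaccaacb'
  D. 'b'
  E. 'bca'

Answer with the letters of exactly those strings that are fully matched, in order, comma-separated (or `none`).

A → no match
B → match
C → no match
D → match
E → match

B, D, E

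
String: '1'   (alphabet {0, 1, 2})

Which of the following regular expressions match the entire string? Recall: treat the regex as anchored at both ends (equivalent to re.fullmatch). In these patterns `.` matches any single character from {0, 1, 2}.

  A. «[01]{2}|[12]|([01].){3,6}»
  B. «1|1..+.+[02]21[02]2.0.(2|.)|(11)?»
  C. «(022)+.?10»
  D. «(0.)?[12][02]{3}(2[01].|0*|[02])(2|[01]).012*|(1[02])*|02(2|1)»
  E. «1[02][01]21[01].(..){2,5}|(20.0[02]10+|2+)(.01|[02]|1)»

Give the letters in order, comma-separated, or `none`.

A, B

A → match
B → match
C → no match — must start with '022'
D → no match
E → no match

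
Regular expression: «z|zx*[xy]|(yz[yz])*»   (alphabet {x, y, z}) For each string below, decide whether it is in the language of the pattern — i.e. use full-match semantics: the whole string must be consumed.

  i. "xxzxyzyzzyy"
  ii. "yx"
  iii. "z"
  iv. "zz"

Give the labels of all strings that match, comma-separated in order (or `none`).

i → no match
ii → no match
iii → match
iv → no match

iii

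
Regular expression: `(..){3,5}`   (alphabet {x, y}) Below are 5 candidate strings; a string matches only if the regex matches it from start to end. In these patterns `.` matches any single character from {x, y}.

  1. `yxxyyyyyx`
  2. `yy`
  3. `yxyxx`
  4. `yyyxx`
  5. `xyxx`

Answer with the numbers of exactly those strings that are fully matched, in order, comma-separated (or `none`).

none

1 → no match
2 → no match
3 → no match
4 → no match
5 → no match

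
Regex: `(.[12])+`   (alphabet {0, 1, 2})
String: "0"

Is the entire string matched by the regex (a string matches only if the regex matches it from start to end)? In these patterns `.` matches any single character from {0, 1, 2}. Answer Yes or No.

No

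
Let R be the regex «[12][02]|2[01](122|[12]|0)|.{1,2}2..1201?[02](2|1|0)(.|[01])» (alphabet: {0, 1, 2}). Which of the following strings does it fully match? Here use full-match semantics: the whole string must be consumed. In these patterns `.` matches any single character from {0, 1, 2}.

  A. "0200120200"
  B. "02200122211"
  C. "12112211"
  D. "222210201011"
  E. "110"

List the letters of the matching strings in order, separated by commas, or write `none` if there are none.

A

A → match
B → no match
C → no match
D → no match
E → no match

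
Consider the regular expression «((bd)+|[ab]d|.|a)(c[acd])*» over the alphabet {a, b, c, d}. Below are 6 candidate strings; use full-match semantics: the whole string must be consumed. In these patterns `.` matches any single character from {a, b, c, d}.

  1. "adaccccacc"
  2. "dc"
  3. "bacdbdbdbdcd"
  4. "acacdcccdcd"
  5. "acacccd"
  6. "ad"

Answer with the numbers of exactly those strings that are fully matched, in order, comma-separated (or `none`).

4, 5, 6

1 → no match
2 → no match
3 → no match
4 → match
5 → match
6 → match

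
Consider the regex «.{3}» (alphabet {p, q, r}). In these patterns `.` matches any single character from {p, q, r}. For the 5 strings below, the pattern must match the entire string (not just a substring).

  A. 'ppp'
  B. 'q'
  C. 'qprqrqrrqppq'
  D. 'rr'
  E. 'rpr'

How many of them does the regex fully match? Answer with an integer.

2

A → match
B → no match
C → no match
D → no match
E → match
Total matched: 2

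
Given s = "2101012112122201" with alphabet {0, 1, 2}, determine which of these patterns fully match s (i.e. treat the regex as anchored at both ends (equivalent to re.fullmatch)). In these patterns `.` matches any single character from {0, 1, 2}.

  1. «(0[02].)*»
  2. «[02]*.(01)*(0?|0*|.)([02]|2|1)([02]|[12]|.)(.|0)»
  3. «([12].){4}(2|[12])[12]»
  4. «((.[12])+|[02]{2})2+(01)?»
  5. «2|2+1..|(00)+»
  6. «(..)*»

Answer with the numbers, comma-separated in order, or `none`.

4, 6

1 → no match
2 → no match
3 → no match
4 → match
5 → no match
6 → match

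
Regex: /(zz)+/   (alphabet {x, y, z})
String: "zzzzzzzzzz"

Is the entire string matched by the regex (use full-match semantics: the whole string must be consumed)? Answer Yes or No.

Yes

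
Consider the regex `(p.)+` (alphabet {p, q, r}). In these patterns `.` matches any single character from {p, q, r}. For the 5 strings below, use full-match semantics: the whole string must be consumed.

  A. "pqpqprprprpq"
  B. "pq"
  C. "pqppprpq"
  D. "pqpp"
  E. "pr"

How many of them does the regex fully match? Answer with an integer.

A → match
B → match
C → match
D → match
E → match
Total matched: 5

5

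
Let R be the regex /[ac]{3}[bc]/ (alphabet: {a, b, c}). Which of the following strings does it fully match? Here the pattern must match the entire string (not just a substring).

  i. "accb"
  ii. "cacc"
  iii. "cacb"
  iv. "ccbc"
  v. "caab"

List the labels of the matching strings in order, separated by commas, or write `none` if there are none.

i, ii, iii, v

i. "accb" → match
ii. "cacc" → match
iii. "cacb" → match
iv. "ccbc" → no match
v. "caab" → match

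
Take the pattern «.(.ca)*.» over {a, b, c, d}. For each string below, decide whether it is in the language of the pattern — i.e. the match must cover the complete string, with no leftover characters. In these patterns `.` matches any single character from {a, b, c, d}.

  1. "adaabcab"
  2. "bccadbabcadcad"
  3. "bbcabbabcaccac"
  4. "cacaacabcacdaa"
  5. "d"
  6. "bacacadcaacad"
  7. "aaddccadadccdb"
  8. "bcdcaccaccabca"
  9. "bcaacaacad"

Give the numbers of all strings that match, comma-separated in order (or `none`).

none

1 → no match
2 → no match
3 → no match
4 → no match
5 → no match
6 → no match
7 → no match
8 → no match
9 → no match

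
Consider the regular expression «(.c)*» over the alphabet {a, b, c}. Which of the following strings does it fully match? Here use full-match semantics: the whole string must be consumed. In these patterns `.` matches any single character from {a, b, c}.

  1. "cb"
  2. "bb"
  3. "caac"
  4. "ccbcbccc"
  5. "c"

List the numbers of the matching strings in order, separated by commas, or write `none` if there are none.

1 → no match
2 → no match
3 → no match
4 → match
5 → no match

4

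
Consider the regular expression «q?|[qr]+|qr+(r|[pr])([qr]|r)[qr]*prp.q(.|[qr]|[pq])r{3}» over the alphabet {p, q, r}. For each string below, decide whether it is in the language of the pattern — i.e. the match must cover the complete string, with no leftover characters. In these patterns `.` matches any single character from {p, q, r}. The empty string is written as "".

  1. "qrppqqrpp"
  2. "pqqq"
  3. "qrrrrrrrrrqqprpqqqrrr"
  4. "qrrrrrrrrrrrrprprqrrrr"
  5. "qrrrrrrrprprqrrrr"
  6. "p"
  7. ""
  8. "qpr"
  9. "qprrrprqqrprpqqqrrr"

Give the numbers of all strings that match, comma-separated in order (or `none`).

3, 4, 5, 7

1. "qrppqqrpp" → no match
2. "pqqq" → no match
3 → match
4 → match
5 → match
6. "p" → no match
7. "" → match
8. "qpr" → no match
9 → no match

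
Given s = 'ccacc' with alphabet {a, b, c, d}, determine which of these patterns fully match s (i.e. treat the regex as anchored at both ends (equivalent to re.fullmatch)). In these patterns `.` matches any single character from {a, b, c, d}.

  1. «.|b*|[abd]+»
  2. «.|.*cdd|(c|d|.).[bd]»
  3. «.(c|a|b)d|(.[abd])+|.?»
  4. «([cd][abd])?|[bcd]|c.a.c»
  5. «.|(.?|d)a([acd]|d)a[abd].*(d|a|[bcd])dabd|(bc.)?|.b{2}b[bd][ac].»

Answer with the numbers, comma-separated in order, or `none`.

4

1 → no match
2 → no match
3 → no match
4 → match
5 → no match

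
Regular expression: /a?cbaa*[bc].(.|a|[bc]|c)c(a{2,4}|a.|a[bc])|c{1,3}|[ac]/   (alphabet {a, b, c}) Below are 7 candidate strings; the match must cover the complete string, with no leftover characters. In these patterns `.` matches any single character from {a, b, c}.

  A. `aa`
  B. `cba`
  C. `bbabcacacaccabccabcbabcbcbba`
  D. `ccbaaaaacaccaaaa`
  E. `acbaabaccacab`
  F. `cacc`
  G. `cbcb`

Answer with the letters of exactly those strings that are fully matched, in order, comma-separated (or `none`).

none

A → no match
B → no match
C → no match
D → no match
E → no match
F → no match
G → no match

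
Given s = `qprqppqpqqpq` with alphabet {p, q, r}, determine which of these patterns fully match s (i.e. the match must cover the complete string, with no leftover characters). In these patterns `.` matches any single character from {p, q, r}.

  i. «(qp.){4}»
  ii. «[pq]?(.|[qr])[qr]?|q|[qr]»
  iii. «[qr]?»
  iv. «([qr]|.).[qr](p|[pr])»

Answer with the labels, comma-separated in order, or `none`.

i

i → match
ii → no match
iii → no match
iv → no match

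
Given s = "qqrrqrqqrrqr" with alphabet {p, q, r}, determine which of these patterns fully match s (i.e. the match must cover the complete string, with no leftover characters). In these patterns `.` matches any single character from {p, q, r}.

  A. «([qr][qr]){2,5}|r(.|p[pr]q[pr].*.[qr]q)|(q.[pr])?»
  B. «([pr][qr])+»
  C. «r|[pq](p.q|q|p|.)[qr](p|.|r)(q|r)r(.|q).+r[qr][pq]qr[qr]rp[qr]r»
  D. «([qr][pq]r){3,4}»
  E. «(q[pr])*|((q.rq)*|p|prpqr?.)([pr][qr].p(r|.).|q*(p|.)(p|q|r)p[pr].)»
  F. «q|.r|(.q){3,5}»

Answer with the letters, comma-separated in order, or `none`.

D

A → no match
B → no match
C → no match
D → match
E → no match
F → no match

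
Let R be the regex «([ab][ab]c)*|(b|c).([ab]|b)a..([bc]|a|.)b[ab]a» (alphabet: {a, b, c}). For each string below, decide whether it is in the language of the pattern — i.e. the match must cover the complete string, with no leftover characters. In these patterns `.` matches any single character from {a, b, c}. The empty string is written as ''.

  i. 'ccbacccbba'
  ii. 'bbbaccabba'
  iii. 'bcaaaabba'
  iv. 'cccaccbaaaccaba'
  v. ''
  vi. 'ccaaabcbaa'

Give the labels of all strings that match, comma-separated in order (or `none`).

i → match
ii → match
iii → no match
iv → no match
v → match
vi → match

i, ii, v, vi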